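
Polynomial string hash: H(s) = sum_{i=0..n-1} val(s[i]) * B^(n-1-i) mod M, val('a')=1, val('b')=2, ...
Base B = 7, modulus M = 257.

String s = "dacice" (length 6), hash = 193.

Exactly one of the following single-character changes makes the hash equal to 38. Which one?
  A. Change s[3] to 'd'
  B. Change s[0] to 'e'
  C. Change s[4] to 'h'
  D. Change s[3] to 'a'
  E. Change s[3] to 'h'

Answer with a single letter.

Answer: B

Derivation:
Option A: s[3]='i'->'d', delta=(4-9)*7^2 mod 257 = 12, hash=193+12 mod 257 = 205
Option B: s[0]='d'->'e', delta=(5-4)*7^5 mod 257 = 102, hash=193+102 mod 257 = 38 <-- target
Option C: s[4]='c'->'h', delta=(8-3)*7^1 mod 257 = 35, hash=193+35 mod 257 = 228
Option D: s[3]='i'->'a', delta=(1-9)*7^2 mod 257 = 122, hash=193+122 mod 257 = 58
Option E: s[3]='i'->'h', delta=(8-9)*7^2 mod 257 = 208, hash=193+208 mod 257 = 144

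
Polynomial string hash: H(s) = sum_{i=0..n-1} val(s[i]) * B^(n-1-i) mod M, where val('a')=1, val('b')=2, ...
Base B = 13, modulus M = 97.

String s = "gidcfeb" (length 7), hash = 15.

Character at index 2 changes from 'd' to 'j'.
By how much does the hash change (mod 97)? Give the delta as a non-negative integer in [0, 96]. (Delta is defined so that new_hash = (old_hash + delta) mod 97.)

Answer: 64

Derivation:
Delta formula: (val(new) - val(old)) * B^(n-1-k) mod M
  val('j') - val('d') = 10 - 4 = 6
  B^(n-1-k) = 13^4 mod 97 = 43
  Delta = 6 * 43 mod 97 = 64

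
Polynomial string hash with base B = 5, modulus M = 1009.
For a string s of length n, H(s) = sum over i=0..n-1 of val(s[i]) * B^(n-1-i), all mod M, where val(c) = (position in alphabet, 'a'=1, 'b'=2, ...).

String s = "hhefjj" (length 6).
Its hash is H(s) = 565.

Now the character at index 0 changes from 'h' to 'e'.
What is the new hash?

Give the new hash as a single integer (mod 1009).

Answer: 271

Derivation:
val('h') = 8, val('e') = 5
Position k = 0, exponent = n-1-k = 5
B^5 mod M = 5^5 mod 1009 = 98
Delta = (5 - 8) * 98 mod 1009 = 715
New hash = (565 + 715) mod 1009 = 271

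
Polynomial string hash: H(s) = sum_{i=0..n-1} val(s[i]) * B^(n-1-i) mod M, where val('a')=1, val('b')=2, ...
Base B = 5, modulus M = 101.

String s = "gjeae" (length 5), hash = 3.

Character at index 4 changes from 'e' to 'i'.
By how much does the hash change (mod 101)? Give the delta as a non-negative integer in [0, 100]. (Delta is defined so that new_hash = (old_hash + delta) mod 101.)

Answer: 4

Derivation:
Delta formula: (val(new) - val(old)) * B^(n-1-k) mod M
  val('i') - val('e') = 9 - 5 = 4
  B^(n-1-k) = 5^0 mod 101 = 1
  Delta = 4 * 1 mod 101 = 4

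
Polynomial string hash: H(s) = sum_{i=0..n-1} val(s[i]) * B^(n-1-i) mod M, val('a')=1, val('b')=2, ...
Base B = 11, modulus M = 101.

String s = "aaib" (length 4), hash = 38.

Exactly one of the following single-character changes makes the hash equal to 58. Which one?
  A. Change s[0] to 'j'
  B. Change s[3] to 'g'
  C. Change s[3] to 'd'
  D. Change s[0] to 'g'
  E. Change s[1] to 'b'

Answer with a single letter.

Option A: s[0]='a'->'j', delta=(10-1)*11^3 mod 101 = 61, hash=38+61 mod 101 = 99
Option B: s[3]='b'->'g', delta=(7-2)*11^0 mod 101 = 5, hash=38+5 mod 101 = 43
Option C: s[3]='b'->'d', delta=(4-2)*11^0 mod 101 = 2, hash=38+2 mod 101 = 40
Option D: s[0]='a'->'g', delta=(7-1)*11^3 mod 101 = 7, hash=38+7 mod 101 = 45
Option E: s[1]='a'->'b', delta=(2-1)*11^2 mod 101 = 20, hash=38+20 mod 101 = 58 <-- target

Answer: E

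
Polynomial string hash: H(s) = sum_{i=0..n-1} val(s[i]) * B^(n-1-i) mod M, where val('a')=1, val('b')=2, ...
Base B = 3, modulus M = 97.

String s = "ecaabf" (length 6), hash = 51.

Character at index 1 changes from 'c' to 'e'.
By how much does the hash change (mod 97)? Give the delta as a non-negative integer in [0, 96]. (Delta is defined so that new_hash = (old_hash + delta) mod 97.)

Answer: 65

Derivation:
Delta formula: (val(new) - val(old)) * B^(n-1-k) mod M
  val('e') - val('c') = 5 - 3 = 2
  B^(n-1-k) = 3^4 mod 97 = 81
  Delta = 2 * 81 mod 97 = 65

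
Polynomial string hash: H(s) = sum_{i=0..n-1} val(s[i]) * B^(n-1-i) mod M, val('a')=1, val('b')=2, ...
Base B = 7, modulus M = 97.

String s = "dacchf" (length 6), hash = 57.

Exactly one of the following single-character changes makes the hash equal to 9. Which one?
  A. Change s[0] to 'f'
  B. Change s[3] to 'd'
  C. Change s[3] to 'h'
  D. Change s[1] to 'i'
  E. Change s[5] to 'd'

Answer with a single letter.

Answer: B

Derivation:
Option A: s[0]='d'->'f', delta=(6-4)*7^5 mod 97 = 52, hash=57+52 mod 97 = 12
Option B: s[3]='c'->'d', delta=(4-3)*7^2 mod 97 = 49, hash=57+49 mod 97 = 9 <-- target
Option C: s[3]='c'->'h', delta=(8-3)*7^2 mod 97 = 51, hash=57+51 mod 97 = 11
Option D: s[1]='a'->'i', delta=(9-1)*7^4 mod 97 = 2, hash=57+2 mod 97 = 59
Option E: s[5]='f'->'d', delta=(4-6)*7^0 mod 97 = 95, hash=57+95 mod 97 = 55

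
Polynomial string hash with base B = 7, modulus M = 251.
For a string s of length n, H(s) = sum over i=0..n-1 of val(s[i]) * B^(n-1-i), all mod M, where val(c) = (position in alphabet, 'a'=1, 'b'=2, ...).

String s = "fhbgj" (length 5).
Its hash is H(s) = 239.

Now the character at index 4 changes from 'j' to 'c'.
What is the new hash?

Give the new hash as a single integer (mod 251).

Answer: 232

Derivation:
val('j') = 10, val('c') = 3
Position k = 4, exponent = n-1-k = 0
B^0 mod M = 7^0 mod 251 = 1
Delta = (3 - 10) * 1 mod 251 = 244
New hash = (239 + 244) mod 251 = 232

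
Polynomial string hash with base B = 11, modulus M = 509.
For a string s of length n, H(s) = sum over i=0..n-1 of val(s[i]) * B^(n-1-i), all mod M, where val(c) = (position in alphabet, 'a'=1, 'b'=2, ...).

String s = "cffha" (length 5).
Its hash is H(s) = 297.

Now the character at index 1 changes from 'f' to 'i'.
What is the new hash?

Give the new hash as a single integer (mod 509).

Answer: 218

Derivation:
val('f') = 6, val('i') = 9
Position k = 1, exponent = n-1-k = 3
B^3 mod M = 11^3 mod 509 = 313
Delta = (9 - 6) * 313 mod 509 = 430
New hash = (297 + 430) mod 509 = 218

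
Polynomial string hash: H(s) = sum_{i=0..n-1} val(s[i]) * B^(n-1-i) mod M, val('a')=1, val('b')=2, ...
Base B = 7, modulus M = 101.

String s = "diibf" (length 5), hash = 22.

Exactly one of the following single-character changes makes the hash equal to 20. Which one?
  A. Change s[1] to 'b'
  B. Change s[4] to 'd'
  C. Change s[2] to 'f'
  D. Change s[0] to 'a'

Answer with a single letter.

Option A: s[1]='i'->'b', delta=(2-9)*7^3 mod 101 = 23, hash=22+23 mod 101 = 45
Option B: s[4]='f'->'d', delta=(4-6)*7^0 mod 101 = 99, hash=22+99 mod 101 = 20 <-- target
Option C: s[2]='i'->'f', delta=(6-9)*7^2 mod 101 = 55, hash=22+55 mod 101 = 77
Option D: s[0]='d'->'a', delta=(1-4)*7^4 mod 101 = 69, hash=22+69 mod 101 = 91

Answer: B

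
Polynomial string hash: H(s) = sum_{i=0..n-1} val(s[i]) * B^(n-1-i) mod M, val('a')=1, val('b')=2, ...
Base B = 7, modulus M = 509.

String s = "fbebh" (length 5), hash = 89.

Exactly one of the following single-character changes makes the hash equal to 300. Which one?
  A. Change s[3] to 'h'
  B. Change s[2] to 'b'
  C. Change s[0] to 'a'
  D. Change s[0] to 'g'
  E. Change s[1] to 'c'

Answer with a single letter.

Option A: s[3]='b'->'h', delta=(8-2)*7^1 mod 509 = 42, hash=89+42 mod 509 = 131
Option B: s[2]='e'->'b', delta=(2-5)*7^2 mod 509 = 362, hash=89+362 mod 509 = 451
Option C: s[0]='f'->'a', delta=(1-6)*7^4 mod 509 = 211, hash=89+211 mod 509 = 300 <-- target
Option D: s[0]='f'->'g', delta=(7-6)*7^4 mod 509 = 365, hash=89+365 mod 509 = 454
Option E: s[1]='b'->'c', delta=(3-2)*7^3 mod 509 = 343, hash=89+343 mod 509 = 432

Answer: C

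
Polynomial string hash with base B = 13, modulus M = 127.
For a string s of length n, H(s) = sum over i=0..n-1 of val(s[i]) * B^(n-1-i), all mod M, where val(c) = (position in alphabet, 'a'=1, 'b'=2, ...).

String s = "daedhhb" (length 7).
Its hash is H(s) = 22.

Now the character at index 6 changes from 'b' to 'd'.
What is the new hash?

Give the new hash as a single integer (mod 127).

Answer: 24

Derivation:
val('b') = 2, val('d') = 4
Position k = 6, exponent = n-1-k = 0
B^0 mod M = 13^0 mod 127 = 1
Delta = (4 - 2) * 1 mod 127 = 2
New hash = (22 + 2) mod 127 = 24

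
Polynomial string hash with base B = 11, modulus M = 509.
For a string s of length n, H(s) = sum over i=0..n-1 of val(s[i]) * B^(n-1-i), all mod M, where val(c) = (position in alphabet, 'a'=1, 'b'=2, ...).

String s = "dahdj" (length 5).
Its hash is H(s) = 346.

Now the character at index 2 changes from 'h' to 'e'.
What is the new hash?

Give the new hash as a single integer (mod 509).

val('h') = 8, val('e') = 5
Position k = 2, exponent = n-1-k = 2
B^2 mod M = 11^2 mod 509 = 121
Delta = (5 - 8) * 121 mod 509 = 146
New hash = (346 + 146) mod 509 = 492

Answer: 492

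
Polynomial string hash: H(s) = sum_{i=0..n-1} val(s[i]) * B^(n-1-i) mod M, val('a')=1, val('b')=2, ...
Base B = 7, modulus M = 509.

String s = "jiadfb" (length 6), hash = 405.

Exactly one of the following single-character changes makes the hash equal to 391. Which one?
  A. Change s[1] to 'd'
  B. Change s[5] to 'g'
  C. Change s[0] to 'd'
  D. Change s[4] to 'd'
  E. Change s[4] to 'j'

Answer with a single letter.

Answer: D

Derivation:
Option A: s[1]='i'->'d', delta=(4-9)*7^4 mod 509 = 211, hash=405+211 mod 509 = 107
Option B: s[5]='b'->'g', delta=(7-2)*7^0 mod 509 = 5, hash=405+5 mod 509 = 410
Option C: s[0]='j'->'d', delta=(4-10)*7^5 mod 509 = 449, hash=405+449 mod 509 = 345
Option D: s[4]='f'->'d', delta=(4-6)*7^1 mod 509 = 495, hash=405+495 mod 509 = 391 <-- target
Option E: s[4]='f'->'j', delta=(10-6)*7^1 mod 509 = 28, hash=405+28 mod 509 = 433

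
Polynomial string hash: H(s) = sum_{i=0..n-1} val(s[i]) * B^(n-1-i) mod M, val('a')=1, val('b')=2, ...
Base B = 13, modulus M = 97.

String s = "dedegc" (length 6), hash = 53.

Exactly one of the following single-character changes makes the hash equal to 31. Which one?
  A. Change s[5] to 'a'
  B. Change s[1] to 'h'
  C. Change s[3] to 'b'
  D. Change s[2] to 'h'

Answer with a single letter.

Option A: s[5]='c'->'a', delta=(1-3)*13^0 mod 97 = 95, hash=53+95 mod 97 = 51
Option B: s[1]='e'->'h', delta=(8-5)*13^4 mod 97 = 32, hash=53+32 mod 97 = 85
Option C: s[3]='e'->'b', delta=(2-5)*13^2 mod 97 = 75, hash=53+75 mod 97 = 31 <-- target
Option D: s[2]='d'->'h', delta=(8-4)*13^3 mod 97 = 58, hash=53+58 mod 97 = 14

Answer: C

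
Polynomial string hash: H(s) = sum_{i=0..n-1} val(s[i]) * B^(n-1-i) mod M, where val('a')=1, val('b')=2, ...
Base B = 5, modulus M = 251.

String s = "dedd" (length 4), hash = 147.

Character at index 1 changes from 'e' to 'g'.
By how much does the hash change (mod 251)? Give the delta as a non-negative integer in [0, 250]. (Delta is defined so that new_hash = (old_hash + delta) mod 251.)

Delta formula: (val(new) - val(old)) * B^(n-1-k) mod M
  val('g') - val('e') = 7 - 5 = 2
  B^(n-1-k) = 5^2 mod 251 = 25
  Delta = 2 * 25 mod 251 = 50

Answer: 50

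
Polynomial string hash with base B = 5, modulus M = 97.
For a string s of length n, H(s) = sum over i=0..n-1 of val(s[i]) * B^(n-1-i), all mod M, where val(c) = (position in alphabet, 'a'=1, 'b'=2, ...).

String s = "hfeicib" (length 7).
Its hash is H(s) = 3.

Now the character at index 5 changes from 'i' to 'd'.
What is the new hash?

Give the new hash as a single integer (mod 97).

Answer: 75

Derivation:
val('i') = 9, val('d') = 4
Position k = 5, exponent = n-1-k = 1
B^1 mod M = 5^1 mod 97 = 5
Delta = (4 - 9) * 5 mod 97 = 72
New hash = (3 + 72) mod 97 = 75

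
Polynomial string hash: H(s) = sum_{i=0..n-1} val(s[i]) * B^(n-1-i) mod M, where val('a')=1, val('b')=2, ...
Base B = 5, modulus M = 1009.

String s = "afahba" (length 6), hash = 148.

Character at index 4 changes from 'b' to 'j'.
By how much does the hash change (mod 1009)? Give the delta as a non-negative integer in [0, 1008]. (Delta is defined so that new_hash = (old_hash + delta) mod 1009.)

Delta formula: (val(new) - val(old)) * B^(n-1-k) mod M
  val('j') - val('b') = 10 - 2 = 8
  B^(n-1-k) = 5^1 mod 1009 = 5
  Delta = 8 * 5 mod 1009 = 40

Answer: 40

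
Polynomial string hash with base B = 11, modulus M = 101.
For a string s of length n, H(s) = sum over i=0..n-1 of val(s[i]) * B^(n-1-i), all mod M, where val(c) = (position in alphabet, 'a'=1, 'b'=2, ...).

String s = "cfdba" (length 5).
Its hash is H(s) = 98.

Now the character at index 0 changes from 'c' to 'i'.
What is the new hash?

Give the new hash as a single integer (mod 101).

val('c') = 3, val('i') = 9
Position k = 0, exponent = n-1-k = 4
B^4 mod M = 11^4 mod 101 = 97
Delta = (9 - 3) * 97 mod 101 = 77
New hash = (98 + 77) mod 101 = 74

Answer: 74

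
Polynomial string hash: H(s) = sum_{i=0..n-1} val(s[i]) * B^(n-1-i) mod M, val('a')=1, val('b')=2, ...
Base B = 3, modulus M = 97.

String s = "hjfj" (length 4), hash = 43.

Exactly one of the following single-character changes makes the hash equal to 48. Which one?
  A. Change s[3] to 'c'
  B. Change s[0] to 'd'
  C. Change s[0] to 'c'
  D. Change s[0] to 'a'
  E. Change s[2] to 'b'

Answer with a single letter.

Answer: D

Derivation:
Option A: s[3]='j'->'c', delta=(3-10)*3^0 mod 97 = 90, hash=43+90 mod 97 = 36
Option B: s[0]='h'->'d', delta=(4-8)*3^3 mod 97 = 86, hash=43+86 mod 97 = 32
Option C: s[0]='h'->'c', delta=(3-8)*3^3 mod 97 = 59, hash=43+59 mod 97 = 5
Option D: s[0]='h'->'a', delta=(1-8)*3^3 mod 97 = 5, hash=43+5 mod 97 = 48 <-- target
Option E: s[2]='f'->'b', delta=(2-6)*3^1 mod 97 = 85, hash=43+85 mod 97 = 31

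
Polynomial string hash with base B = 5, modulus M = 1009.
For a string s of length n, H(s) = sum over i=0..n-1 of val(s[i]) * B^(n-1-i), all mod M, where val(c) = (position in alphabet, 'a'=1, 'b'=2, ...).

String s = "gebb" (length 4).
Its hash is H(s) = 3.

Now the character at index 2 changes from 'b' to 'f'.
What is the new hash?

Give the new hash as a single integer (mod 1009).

val('b') = 2, val('f') = 6
Position k = 2, exponent = n-1-k = 1
B^1 mod M = 5^1 mod 1009 = 5
Delta = (6 - 2) * 5 mod 1009 = 20
New hash = (3 + 20) mod 1009 = 23

Answer: 23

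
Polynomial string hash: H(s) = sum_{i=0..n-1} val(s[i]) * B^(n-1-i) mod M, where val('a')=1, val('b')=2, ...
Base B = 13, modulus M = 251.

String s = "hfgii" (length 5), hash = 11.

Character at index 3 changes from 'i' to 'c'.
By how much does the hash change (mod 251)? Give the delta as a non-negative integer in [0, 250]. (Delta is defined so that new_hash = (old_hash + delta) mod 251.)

Answer: 173

Derivation:
Delta formula: (val(new) - val(old)) * B^(n-1-k) mod M
  val('c') - val('i') = 3 - 9 = -6
  B^(n-1-k) = 13^1 mod 251 = 13
  Delta = -6 * 13 mod 251 = 173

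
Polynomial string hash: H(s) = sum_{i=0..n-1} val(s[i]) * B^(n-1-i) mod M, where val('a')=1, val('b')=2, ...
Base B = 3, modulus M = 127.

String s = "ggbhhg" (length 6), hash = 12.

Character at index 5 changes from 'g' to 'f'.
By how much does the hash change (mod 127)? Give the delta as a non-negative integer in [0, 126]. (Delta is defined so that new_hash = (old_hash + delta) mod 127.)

Delta formula: (val(new) - val(old)) * B^(n-1-k) mod M
  val('f') - val('g') = 6 - 7 = -1
  B^(n-1-k) = 3^0 mod 127 = 1
  Delta = -1 * 1 mod 127 = 126

Answer: 126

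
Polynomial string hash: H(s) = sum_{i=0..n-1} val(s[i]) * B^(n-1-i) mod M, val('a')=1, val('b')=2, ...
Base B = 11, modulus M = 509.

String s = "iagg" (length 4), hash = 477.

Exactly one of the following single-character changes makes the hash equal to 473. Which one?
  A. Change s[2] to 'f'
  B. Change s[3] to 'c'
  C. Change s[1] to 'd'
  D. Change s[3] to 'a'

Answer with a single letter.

Answer: B

Derivation:
Option A: s[2]='g'->'f', delta=(6-7)*11^1 mod 509 = 498, hash=477+498 mod 509 = 466
Option B: s[3]='g'->'c', delta=(3-7)*11^0 mod 509 = 505, hash=477+505 mod 509 = 473 <-- target
Option C: s[1]='a'->'d', delta=(4-1)*11^2 mod 509 = 363, hash=477+363 mod 509 = 331
Option D: s[3]='g'->'a', delta=(1-7)*11^0 mod 509 = 503, hash=477+503 mod 509 = 471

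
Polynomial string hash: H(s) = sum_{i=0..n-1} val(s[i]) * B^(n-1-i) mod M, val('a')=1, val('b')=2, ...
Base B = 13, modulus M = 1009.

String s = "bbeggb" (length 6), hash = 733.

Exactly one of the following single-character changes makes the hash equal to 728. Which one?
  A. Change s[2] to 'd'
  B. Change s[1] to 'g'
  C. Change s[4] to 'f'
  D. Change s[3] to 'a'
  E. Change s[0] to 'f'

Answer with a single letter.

Option A: s[2]='e'->'d', delta=(4-5)*13^3 mod 1009 = 830, hash=733+830 mod 1009 = 554
Option B: s[1]='b'->'g', delta=(7-2)*13^4 mod 1009 = 536, hash=733+536 mod 1009 = 260
Option C: s[4]='g'->'f', delta=(6-7)*13^1 mod 1009 = 996, hash=733+996 mod 1009 = 720
Option D: s[3]='g'->'a', delta=(1-7)*13^2 mod 1009 = 1004, hash=733+1004 mod 1009 = 728 <-- target
Option E: s[0]='b'->'f', delta=(6-2)*13^5 mod 1009 = 933, hash=733+933 mod 1009 = 657

Answer: D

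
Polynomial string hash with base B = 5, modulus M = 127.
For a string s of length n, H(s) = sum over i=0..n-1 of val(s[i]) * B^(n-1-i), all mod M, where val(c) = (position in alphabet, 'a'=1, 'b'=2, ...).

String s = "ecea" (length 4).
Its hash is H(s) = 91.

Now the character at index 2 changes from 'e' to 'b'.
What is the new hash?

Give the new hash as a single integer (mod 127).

val('e') = 5, val('b') = 2
Position k = 2, exponent = n-1-k = 1
B^1 mod M = 5^1 mod 127 = 5
Delta = (2 - 5) * 5 mod 127 = 112
New hash = (91 + 112) mod 127 = 76

Answer: 76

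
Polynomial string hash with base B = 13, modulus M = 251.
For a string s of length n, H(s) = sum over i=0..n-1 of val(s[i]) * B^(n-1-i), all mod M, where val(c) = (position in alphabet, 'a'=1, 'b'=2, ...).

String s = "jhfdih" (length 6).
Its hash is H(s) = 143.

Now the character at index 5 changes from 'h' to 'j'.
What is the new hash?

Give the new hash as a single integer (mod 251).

val('h') = 8, val('j') = 10
Position k = 5, exponent = n-1-k = 0
B^0 mod M = 13^0 mod 251 = 1
Delta = (10 - 8) * 1 mod 251 = 2
New hash = (143 + 2) mod 251 = 145

Answer: 145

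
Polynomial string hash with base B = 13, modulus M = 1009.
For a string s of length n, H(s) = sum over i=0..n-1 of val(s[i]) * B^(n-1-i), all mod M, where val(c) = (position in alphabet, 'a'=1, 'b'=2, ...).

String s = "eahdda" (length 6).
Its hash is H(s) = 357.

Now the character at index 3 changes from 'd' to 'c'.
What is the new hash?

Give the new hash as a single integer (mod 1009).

Answer: 188

Derivation:
val('d') = 4, val('c') = 3
Position k = 3, exponent = n-1-k = 2
B^2 mod M = 13^2 mod 1009 = 169
Delta = (3 - 4) * 169 mod 1009 = 840
New hash = (357 + 840) mod 1009 = 188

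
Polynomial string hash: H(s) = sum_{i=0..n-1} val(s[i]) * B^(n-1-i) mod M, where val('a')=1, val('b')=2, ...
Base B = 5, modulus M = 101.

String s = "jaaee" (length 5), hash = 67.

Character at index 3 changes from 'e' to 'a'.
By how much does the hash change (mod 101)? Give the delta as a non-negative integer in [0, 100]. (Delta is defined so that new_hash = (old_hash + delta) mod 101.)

Delta formula: (val(new) - val(old)) * B^(n-1-k) mod M
  val('a') - val('e') = 1 - 5 = -4
  B^(n-1-k) = 5^1 mod 101 = 5
  Delta = -4 * 5 mod 101 = 81

Answer: 81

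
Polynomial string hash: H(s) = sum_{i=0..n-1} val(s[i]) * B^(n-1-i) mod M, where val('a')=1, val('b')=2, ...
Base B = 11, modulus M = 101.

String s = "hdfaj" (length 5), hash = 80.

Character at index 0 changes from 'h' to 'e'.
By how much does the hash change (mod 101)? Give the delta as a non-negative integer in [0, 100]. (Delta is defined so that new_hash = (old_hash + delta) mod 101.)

Delta formula: (val(new) - val(old)) * B^(n-1-k) mod M
  val('e') - val('h') = 5 - 8 = -3
  B^(n-1-k) = 11^4 mod 101 = 97
  Delta = -3 * 97 mod 101 = 12

Answer: 12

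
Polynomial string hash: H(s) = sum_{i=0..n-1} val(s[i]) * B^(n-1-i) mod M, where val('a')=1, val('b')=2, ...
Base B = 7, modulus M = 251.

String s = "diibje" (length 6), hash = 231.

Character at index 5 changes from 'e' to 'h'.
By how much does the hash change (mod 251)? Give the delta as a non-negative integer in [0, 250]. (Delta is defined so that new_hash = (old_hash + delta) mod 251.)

Answer: 3

Derivation:
Delta formula: (val(new) - val(old)) * B^(n-1-k) mod M
  val('h') - val('e') = 8 - 5 = 3
  B^(n-1-k) = 7^0 mod 251 = 1
  Delta = 3 * 1 mod 251 = 3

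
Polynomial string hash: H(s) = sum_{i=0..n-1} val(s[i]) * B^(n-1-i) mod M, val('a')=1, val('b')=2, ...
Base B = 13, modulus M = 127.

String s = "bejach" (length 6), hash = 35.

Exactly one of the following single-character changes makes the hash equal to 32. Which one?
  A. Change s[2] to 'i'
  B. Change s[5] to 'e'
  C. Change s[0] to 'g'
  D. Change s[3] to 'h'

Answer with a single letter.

Answer: B

Derivation:
Option A: s[2]='j'->'i', delta=(9-10)*13^3 mod 127 = 89, hash=35+89 mod 127 = 124
Option B: s[5]='h'->'e', delta=(5-8)*13^0 mod 127 = 124, hash=35+124 mod 127 = 32 <-- target
Option C: s[0]='b'->'g', delta=(7-2)*13^5 mod 127 = 106, hash=35+106 mod 127 = 14
Option D: s[3]='a'->'h', delta=(8-1)*13^2 mod 127 = 40, hash=35+40 mod 127 = 75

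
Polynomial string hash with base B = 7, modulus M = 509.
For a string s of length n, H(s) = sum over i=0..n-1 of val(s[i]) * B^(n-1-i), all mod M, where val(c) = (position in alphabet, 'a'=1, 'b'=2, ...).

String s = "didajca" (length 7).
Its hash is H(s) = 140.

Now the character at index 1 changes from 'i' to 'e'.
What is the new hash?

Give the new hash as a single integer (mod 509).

val('i') = 9, val('e') = 5
Position k = 1, exponent = n-1-k = 5
B^5 mod M = 7^5 mod 509 = 10
Delta = (5 - 9) * 10 mod 509 = 469
New hash = (140 + 469) mod 509 = 100

Answer: 100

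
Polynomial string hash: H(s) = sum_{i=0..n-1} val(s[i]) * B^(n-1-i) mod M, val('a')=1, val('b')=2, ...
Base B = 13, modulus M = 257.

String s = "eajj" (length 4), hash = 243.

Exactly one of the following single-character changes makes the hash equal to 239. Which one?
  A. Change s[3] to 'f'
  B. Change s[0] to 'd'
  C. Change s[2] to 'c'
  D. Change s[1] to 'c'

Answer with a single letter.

Option A: s[3]='j'->'f', delta=(6-10)*13^0 mod 257 = 253, hash=243+253 mod 257 = 239 <-- target
Option B: s[0]='e'->'d', delta=(4-5)*13^3 mod 257 = 116, hash=243+116 mod 257 = 102
Option C: s[2]='j'->'c', delta=(3-10)*13^1 mod 257 = 166, hash=243+166 mod 257 = 152
Option D: s[1]='a'->'c', delta=(3-1)*13^2 mod 257 = 81, hash=243+81 mod 257 = 67

Answer: A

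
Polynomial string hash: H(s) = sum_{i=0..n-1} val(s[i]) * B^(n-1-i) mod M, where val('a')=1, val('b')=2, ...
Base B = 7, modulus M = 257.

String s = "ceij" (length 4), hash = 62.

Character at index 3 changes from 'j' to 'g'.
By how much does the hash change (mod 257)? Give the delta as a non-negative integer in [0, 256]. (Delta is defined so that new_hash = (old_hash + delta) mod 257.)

Answer: 254

Derivation:
Delta formula: (val(new) - val(old)) * B^(n-1-k) mod M
  val('g') - val('j') = 7 - 10 = -3
  B^(n-1-k) = 7^0 mod 257 = 1
  Delta = -3 * 1 mod 257 = 254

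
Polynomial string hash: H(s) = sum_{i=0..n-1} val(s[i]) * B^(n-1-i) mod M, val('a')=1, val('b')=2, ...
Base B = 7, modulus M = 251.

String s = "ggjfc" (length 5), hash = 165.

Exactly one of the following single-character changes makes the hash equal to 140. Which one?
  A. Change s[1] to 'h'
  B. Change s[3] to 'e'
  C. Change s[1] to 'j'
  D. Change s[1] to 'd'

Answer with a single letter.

Option A: s[1]='g'->'h', delta=(8-7)*7^3 mod 251 = 92, hash=165+92 mod 251 = 6
Option B: s[3]='f'->'e', delta=(5-6)*7^1 mod 251 = 244, hash=165+244 mod 251 = 158
Option C: s[1]='g'->'j', delta=(10-7)*7^3 mod 251 = 25, hash=165+25 mod 251 = 190
Option D: s[1]='g'->'d', delta=(4-7)*7^3 mod 251 = 226, hash=165+226 mod 251 = 140 <-- target

Answer: D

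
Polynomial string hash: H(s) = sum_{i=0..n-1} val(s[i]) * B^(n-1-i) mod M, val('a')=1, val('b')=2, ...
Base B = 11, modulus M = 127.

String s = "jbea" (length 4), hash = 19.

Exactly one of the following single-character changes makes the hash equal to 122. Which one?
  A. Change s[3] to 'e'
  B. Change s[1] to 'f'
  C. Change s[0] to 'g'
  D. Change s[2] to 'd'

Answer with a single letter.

Option A: s[3]='a'->'e', delta=(5-1)*11^0 mod 127 = 4, hash=19+4 mod 127 = 23
Option B: s[1]='b'->'f', delta=(6-2)*11^2 mod 127 = 103, hash=19+103 mod 127 = 122 <-- target
Option C: s[0]='j'->'g', delta=(7-10)*11^3 mod 127 = 71, hash=19+71 mod 127 = 90
Option D: s[2]='e'->'d', delta=(4-5)*11^1 mod 127 = 116, hash=19+116 mod 127 = 8

Answer: B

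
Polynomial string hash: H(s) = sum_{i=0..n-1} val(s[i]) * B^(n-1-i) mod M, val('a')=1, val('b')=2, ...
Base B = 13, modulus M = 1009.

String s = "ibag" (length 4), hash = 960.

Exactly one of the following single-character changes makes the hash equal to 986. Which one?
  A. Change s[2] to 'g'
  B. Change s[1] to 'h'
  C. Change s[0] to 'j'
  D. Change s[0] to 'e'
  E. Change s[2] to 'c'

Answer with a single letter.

Option A: s[2]='a'->'g', delta=(7-1)*13^1 mod 1009 = 78, hash=960+78 mod 1009 = 29
Option B: s[1]='b'->'h', delta=(8-2)*13^2 mod 1009 = 5, hash=960+5 mod 1009 = 965
Option C: s[0]='i'->'j', delta=(10-9)*13^3 mod 1009 = 179, hash=960+179 mod 1009 = 130
Option D: s[0]='i'->'e', delta=(5-9)*13^3 mod 1009 = 293, hash=960+293 mod 1009 = 244
Option E: s[2]='a'->'c', delta=(3-1)*13^1 mod 1009 = 26, hash=960+26 mod 1009 = 986 <-- target

Answer: E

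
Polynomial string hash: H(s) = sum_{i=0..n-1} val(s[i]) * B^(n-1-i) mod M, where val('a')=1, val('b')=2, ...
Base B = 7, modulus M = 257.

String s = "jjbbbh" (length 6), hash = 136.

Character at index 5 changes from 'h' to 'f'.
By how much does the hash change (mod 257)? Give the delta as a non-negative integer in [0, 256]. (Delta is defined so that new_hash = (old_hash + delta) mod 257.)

Delta formula: (val(new) - val(old)) * B^(n-1-k) mod M
  val('f') - val('h') = 6 - 8 = -2
  B^(n-1-k) = 7^0 mod 257 = 1
  Delta = -2 * 1 mod 257 = 255

Answer: 255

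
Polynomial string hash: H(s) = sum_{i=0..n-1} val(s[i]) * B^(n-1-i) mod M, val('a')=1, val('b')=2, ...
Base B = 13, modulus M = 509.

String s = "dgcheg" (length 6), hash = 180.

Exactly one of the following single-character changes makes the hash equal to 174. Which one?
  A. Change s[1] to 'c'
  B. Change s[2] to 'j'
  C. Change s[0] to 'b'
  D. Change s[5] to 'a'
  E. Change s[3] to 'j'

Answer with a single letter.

Option A: s[1]='g'->'c', delta=(3-7)*13^4 mod 509 = 281, hash=180+281 mod 509 = 461
Option B: s[2]='c'->'j', delta=(10-3)*13^3 mod 509 = 109, hash=180+109 mod 509 = 289
Option C: s[0]='d'->'b', delta=(2-4)*13^5 mod 509 = 45, hash=180+45 mod 509 = 225
Option D: s[5]='g'->'a', delta=(1-7)*13^0 mod 509 = 503, hash=180+503 mod 509 = 174 <-- target
Option E: s[3]='h'->'j', delta=(10-8)*13^2 mod 509 = 338, hash=180+338 mod 509 = 9

Answer: D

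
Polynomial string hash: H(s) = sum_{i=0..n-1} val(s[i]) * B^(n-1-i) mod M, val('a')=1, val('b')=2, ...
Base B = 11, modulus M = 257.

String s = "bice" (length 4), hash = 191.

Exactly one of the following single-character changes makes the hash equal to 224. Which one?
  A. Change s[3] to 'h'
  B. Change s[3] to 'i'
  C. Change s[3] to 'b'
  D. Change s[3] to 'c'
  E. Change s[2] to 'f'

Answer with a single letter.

Option A: s[3]='e'->'h', delta=(8-5)*11^0 mod 257 = 3, hash=191+3 mod 257 = 194
Option B: s[3]='e'->'i', delta=(9-5)*11^0 mod 257 = 4, hash=191+4 mod 257 = 195
Option C: s[3]='e'->'b', delta=(2-5)*11^0 mod 257 = 254, hash=191+254 mod 257 = 188
Option D: s[3]='e'->'c', delta=(3-5)*11^0 mod 257 = 255, hash=191+255 mod 257 = 189
Option E: s[2]='c'->'f', delta=(6-3)*11^1 mod 257 = 33, hash=191+33 mod 257 = 224 <-- target

Answer: E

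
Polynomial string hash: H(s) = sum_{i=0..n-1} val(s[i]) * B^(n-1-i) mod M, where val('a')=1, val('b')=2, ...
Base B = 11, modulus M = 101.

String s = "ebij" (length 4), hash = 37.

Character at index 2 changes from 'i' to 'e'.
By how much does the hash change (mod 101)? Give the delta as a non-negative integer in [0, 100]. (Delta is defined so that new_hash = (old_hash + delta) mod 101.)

Answer: 57

Derivation:
Delta formula: (val(new) - val(old)) * B^(n-1-k) mod M
  val('e') - val('i') = 5 - 9 = -4
  B^(n-1-k) = 11^1 mod 101 = 11
  Delta = -4 * 11 mod 101 = 57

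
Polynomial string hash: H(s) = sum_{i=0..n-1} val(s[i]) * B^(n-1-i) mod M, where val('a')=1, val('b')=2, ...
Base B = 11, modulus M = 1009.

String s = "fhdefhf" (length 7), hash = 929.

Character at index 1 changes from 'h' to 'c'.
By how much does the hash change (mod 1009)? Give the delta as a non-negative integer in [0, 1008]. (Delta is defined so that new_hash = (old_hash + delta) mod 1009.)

Delta formula: (val(new) - val(old)) * B^(n-1-k) mod M
  val('c') - val('h') = 3 - 8 = -5
  B^(n-1-k) = 11^5 mod 1009 = 620
  Delta = -5 * 620 mod 1009 = 936

Answer: 936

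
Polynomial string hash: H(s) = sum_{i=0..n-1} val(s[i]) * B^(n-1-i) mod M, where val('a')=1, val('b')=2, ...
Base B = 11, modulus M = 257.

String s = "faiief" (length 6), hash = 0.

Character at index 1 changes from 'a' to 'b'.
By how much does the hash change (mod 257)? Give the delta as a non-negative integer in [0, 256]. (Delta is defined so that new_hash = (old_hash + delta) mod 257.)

Delta formula: (val(new) - val(old)) * B^(n-1-k) mod M
  val('b') - val('a') = 2 - 1 = 1
  B^(n-1-k) = 11^4 mod 257 = 249
  Delta = 1 * 249 mod 257 = 249

Answer: 249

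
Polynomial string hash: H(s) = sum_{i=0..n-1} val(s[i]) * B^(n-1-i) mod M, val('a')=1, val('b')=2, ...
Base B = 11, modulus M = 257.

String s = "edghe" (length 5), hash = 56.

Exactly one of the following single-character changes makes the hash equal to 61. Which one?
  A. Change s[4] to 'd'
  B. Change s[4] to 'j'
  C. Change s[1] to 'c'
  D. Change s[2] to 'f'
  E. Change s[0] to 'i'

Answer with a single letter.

Answer: B

Derivation:
Option A: s[4]='e'->'d', delta=(4-5)*11^0 mod 257 = 256, hash=56+256 mod 257 = 55
Option B: s[4]='e'->'j', delta=(10-5)*11^0 mod 257 = 5, hash=56+5 mod 257 = 61 <-- target
Option C: s[1]='d'->'c', delta=(3-4)*11^3 mod 257 = 211, hash=56+211 mod 257 = 10
Option D: s[2]='g'->'f', delta=(6-7)*11^2 mod 257 = 136, hash=56+136 mod 257 = 192
Option E: s[0]='e'->'i', delta=(9-5)*11^4 mod 257 = 225, hash=56+225 mod 257 = 24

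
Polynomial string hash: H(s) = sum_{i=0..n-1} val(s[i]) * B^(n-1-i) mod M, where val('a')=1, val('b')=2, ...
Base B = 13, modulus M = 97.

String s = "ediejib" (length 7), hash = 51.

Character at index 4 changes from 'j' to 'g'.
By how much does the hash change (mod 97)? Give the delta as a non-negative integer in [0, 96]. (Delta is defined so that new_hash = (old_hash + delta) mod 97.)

Answer: 75

Derivation:
Delta formula: (val(new) - val(old)) * B^(n-1-k) mod M
  val('g') - val('j') = 7 - 10 = -3
  B^(n-1-k) = 13^2 mod 97 = 72
  Delta = -3 * 72 mod 97 = 75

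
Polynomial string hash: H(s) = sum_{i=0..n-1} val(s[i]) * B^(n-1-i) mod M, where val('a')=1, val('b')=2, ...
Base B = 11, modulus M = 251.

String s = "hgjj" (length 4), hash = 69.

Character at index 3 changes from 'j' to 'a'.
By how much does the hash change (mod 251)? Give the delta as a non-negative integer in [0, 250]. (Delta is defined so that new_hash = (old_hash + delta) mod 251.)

Answer: 242

Derivation:
Delta formula: (val(new) - val(old)) * B^(n-1-k) mod M
  val('a') - val('j') = 1 - 10 = -9
  B^(n-1-k) = 11^0 mod 251 = 1
  Delta = -9 * 1 mod 251 = 242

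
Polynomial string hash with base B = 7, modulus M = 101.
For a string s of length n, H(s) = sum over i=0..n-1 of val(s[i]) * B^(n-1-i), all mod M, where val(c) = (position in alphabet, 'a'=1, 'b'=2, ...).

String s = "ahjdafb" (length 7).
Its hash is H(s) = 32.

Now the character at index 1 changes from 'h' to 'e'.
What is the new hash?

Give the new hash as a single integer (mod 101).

val('h') = 8, val('e') = 5
Position k = 1, exponent = n-1-k = 5
B^5 mod M = 7^5 mod 101 = 41
Delta = (5 - 8) * 41 mod 101 = 79
New hash = (32 + 79) mod 101 = 10

Answer: 10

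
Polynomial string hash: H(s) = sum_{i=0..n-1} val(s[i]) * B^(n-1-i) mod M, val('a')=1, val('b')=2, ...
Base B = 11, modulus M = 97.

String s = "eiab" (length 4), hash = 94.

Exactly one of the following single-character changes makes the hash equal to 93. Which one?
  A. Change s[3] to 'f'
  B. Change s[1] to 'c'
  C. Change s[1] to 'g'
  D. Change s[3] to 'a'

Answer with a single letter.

Option A: s[3]='b'->'f', delta=(6-2)*11^0 mod 97 = 4, hash=94+4 mod 97 = 1
Option B: s[1]='i'->'c', delta=(3-9)*11^2 mod 97 = 50, hash=94+50 mod 97 = 47
Option C: s[1]='i'->'g', delta=(7-9)*11^2 mod 97 = 49, hash=94+49 mod 97 = 46
Option D: s[3]='b'->'a', delta=(1-2)*11^0 mod 97 = 96, hash=94+96 mod 97 = 93 <-- target

Answer: D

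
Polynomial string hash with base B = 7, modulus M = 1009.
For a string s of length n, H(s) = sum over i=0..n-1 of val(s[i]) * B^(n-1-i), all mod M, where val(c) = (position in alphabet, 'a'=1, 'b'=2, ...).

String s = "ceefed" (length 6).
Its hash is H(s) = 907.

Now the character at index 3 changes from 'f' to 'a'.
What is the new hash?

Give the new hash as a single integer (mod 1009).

val('f') = 6, val('a') = 1
Position k = 3, exponent = n-1-k = 2
B^2 mod M = 7^2 mod 1009 = 49
Delta = (1 - 6) * 49 mod 1009 = 764
New hash = (907 + 764) mod 1009 = 662

Answer: 662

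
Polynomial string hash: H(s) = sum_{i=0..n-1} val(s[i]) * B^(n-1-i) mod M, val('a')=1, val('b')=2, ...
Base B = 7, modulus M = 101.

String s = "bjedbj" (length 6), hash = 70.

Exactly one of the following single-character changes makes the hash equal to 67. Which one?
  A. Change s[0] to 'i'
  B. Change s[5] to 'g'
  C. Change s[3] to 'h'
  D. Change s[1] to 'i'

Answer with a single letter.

Option A: s[0]='b'->'i', delta=(9-2)*7^5 mod 101 = 85, hash=70+85 mod 101 = 54
Option B: s[5]='j'->'g', delta=(7-10)*7^0 mod 101 = 98, hash=70+98 mod 101 = 67 <-- target
Option C: s[3]='d'->'h', delta=(8-4)*7^2 mod 101 = 95, hash=70+95 mod 101 = 64
Option D: s[1]='j'->'i', delta=(9-10)*7^4 mod 101 = 23, hash=70+23 mod 101 = 93

Answer: B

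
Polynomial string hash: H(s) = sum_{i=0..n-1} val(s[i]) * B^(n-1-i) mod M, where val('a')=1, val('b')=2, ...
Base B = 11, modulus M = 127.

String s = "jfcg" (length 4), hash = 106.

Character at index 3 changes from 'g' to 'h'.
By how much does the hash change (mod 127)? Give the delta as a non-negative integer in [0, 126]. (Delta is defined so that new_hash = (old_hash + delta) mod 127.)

Delta formula: (val(new) - val(old)) * B^(n-1-k) mod M
  val('h') - val('g') = 8 - 7 = 1
  B^(n-1-k) = 11^0 mod 127 = 1
  Delta = 1 * 1 mod 127 = 1

Answer: 1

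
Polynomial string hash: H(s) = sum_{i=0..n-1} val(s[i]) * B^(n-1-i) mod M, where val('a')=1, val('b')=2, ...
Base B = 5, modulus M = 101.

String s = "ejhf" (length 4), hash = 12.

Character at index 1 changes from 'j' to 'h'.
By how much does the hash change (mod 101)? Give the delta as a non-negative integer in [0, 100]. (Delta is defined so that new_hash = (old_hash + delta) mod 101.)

Delta formula: (val(new) - val(old)) * B^(n-1-k) mod M
  val('h') - val('j') = 8 - 10 = -2
  B^(n-1-k) = 5^2 mod 101 = 25
  Delta = -2 * 25 mod 101 = 51

Answer: 51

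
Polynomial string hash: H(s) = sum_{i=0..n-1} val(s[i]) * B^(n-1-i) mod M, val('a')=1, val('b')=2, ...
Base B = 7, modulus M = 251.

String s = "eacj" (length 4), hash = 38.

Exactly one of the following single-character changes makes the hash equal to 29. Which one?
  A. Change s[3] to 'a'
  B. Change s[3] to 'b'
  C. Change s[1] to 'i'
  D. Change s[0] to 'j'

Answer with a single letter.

Option A: s[3]='j'->'a', delta=(1-10)*7^0 mod 251 = 242, hash=38+242 mod 251 = 29 <-- target
Option B: s[3]='j'->'b', delta=(2-10)*7^0 mod 251 = 243, hash=38+243 mod 251 = 30
Option C: s[1]='a'->'i', delta=(9-1)*7^2 mod 251 = 141, hash=38+141 mod 251 = 179
Option D: s[0]='e'->'j', delta=(10-5)*7^3 mod 251 = 209, hash=38+209 mod 251 = 247

Answer: A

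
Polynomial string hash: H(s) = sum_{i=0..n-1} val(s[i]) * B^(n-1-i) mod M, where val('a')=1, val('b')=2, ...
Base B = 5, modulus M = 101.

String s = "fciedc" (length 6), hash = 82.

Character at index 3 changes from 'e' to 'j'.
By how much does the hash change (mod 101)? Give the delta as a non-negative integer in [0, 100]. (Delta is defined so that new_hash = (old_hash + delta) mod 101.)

Answer: 24

Derivation:
Delta formula: (val(new) - val(old)) * B^(n-1-k) mod M
  val('j') - val('e') = 10 - 5 = 5
  B^(n-1-k) = 5^2 mod 101 = 25
  Delta = 5 * 25 mod 101 = 24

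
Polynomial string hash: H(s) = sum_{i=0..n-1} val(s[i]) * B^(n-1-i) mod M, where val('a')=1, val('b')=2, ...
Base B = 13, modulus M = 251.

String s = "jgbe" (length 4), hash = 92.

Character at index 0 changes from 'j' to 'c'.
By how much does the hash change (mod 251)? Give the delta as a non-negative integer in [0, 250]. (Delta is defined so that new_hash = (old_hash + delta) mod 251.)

Delta formula: (val(new) - val(old)) * B^(n-1-k) mod M
  val('c') - val('j') = 3 - 10 = -7
  B^(n-1-k) = 13^3 mod 251 = 189
  Delta = -7 * 189 mod 251 = 183

Answer: 183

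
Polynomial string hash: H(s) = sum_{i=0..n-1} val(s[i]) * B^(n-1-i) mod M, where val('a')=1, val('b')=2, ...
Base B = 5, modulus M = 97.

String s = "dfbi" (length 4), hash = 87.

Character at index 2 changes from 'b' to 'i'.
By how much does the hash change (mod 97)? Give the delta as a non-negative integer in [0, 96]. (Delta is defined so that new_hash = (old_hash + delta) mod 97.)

Delta formula: (val(new) - val(old)) * B^(n-1-k) mod M
  val('i') - val('b') = 9 - 2 = 7
  B^(n-1-k) = 5^1 mod 97 = 5
  Delta = 7 * 5 mod 97 = 35

Answer: 35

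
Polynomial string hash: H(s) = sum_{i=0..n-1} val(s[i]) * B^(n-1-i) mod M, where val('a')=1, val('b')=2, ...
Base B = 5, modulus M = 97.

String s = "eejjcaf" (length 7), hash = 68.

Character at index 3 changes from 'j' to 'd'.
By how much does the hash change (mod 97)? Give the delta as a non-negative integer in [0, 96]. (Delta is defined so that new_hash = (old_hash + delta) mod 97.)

Delta formula: (val(new) - val(old)) * B^(n-1-k) mod M
  val('d') - val('j') = 4 - 10 = -6
  B^(n-1-k) = 5^3 mod 97 = 28
  Delta = -6 * 28 mod 97 = 26

Answer: 26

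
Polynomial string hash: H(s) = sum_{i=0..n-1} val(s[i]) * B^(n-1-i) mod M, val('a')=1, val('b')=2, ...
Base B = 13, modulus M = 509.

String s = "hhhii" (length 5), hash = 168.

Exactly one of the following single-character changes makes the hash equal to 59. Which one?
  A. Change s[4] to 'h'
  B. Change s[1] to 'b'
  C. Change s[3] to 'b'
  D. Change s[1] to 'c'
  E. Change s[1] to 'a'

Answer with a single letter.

Option A: s[4]='i'->'h', delta=(8-9)*13^0 mod 509 = 508, hash=168+508 mod 509 = 167
Option B: s[1]='h'->'b', delta=(2-8)*13^3 mod 509 = 52, hash=168+52 mod 509 = 220
Option C: s[3]='i'->'b', delta=(2-9)*13^1 mod 509 = 418, hash=168+418 mod 509 = 77
Option D: s[1]='h'->'c', delta=(3-8)*13^3 mod 509 = 213, hash=168+213 mod 509 = 381
Option E: s[1]='h'->'a', delta=(1-8)*13^3 mod 509 = 400, hash=168+400 mod 509 = 59 <-- target

Answer: E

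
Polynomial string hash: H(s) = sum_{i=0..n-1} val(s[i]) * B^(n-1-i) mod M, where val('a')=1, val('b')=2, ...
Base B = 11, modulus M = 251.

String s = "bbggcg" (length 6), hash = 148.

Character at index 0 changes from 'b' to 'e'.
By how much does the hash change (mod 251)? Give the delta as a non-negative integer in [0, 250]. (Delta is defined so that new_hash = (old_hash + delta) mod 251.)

Delta formula: (val(new) - val(old)) * B^(n-1-k) mod M
  val('e') - val('b') = 5 - 2 = 3
  B^(n-1-k) = 11^5 mod 251 = 160
  Delta = 3 * 160 mod 251 = 229

Answer: 229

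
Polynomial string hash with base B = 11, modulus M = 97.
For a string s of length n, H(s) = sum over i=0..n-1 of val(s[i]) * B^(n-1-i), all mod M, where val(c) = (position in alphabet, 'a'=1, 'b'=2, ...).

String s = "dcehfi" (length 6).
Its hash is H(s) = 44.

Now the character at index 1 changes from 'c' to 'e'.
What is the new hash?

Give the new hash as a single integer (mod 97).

Answer: 32

Derivation:
val('c') = 3, val('e') = 5
Position k = 1, exponent = n-1-k = 4
B^4 mod M = 11^4 mod 97 = 91
Delta = (5 - 3) * 91 mod 97 = 85
New hash = (44 + 85) mod 97 = 32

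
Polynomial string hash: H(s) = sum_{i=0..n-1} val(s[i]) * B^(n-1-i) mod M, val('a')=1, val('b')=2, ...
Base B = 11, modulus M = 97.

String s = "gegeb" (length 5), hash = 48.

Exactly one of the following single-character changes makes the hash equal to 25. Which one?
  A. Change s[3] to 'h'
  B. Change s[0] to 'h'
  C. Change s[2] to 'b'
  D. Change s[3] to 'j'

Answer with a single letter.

Option A: s[3]='e'->'h', delta=(8-5)*11^1 mod 97 = 33, hash=48+33 mod 97 = 81
Option B: s[0]='g'->'h', delta=(8-7)*11^4 mod 97 = 91, hash=48+91 mod 97 = 42
Option C: s[2]='g'->'b', delta=(2-7)*11^2 mod 97 = 74, hash=48+74 mod 97 = 25 <-- target
Option D: s[3]='e'->'j', delta=(10-5)*11^1 mod 97 = 55, hash=48+55 mod 97 = 6

Answer: C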